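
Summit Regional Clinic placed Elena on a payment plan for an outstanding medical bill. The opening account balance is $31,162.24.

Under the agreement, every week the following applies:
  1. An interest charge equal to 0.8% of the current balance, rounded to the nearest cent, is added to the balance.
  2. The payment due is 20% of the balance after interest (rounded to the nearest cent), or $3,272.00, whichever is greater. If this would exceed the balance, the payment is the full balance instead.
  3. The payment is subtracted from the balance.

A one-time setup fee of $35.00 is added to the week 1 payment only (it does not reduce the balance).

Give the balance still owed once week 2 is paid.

Week 1: $31,162.24 +$249.30 interest = $31,411.54; pay $6,282.31 (+ $35.00 fee) → $25,129.23
Week 2: $25,129.23 +$201.03 interest = $25,330.26; pay $5,066.05 → $20,264.21

$20,264.21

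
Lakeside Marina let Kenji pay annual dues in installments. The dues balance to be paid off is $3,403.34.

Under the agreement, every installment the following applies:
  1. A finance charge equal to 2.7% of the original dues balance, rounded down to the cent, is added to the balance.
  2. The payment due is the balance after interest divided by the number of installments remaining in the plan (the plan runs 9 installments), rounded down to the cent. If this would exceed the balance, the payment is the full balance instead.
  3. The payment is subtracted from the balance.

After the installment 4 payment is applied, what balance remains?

Installment 1: opening $3,403.34; interest $91.89 → $3,495.23; payment $388.35; balance $3,106.88
Installment 2: opening $3,106.88; interest $91.89 → $3,198.77; payment $399.84; balance $2,798.93
Installment 3: opening $2,798.93; interest $91.89 → $2,890.82; payment $412.97; balance $2,477.85
Installment 4: opening $2,477.85; interest $91.89 → $2,569.74; payment $428.29; balance $2,141.45

$2,141.45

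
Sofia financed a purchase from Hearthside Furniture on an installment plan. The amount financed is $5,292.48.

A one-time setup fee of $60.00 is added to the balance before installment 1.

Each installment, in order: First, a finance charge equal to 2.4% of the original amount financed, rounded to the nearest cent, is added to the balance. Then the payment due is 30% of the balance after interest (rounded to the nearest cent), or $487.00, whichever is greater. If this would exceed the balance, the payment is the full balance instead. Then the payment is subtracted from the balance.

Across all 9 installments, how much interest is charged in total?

$1,143.18

Installment 1: $5,352.48 +$127.02 interest = $5,479.50; pay $1,643.85 → $3,835.65
Installment 2: $3,835.65 +$127.02 interest = $3,962.67; pay $1,188.80 → $2,773.87
Installment 3: $2,773.87 +$127.02 interest = $2,900.89; pay $870.27 → $2,030.62
Installment 4: $2,030.62 +$127.02 interest = $2,157.64; pay $647.29 → $1,510.35
Installment 5: $1,510.35 +$127.02 interest = $1,637.37; pay $491.21 → $1,146.16
Installment 6: $1,146.16 +$127.02 interest = $1,273.18; pay $487.00 → $786.18
Installment 7: $786.18 +$127.02 interest = $913.20; pay $487.00 → $426.20
Installment 8: $426.20 +$127.02 interest = $553.22; pay $487.00 → $66.22
Installment 9: $66.22 +$127.02 interest = $193.24; pay $193.24 → $0.00
Total interest: $127.02 + $127.02 + $127.02 + $127.02 + $127.02 + $127.02 + $127.02 + $127.02 + $127.02 = $1,143.18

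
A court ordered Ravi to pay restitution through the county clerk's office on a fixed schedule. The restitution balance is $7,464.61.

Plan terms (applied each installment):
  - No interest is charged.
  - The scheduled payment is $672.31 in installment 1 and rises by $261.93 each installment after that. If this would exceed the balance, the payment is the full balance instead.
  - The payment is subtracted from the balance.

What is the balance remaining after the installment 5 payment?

Installment 1: opening $7,464.61; payment $672.31; balance $6,792.30
Installment 2: opening $6,792.30; payment $934.24; balance $5,858.06
Installment 3: opening $5,858.06; payment $1,196.17; balance $4,661.89
Installment 4: opening $4,661.89; payment $1,458.10; balance $3,203.79
Installment 5: opening $3,203.79; payment $1,720.03; balance $1,483.76

$1,483.76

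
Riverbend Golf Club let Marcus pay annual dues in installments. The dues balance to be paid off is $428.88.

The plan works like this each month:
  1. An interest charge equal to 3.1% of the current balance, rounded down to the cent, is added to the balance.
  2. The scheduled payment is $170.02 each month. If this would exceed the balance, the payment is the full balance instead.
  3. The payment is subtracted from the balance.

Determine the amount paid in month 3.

Month 1: opening $428.88; interest $13.29 → $442.17; payment $170.02; balance $272.15
Month 2: opening $272.15; interest $8.43 → $280.58; payment $170.02; balance $110.56
Month 3: opening $110.56; interest $3.42 → $113.98; payment $113.98; balance $0.00

$113.98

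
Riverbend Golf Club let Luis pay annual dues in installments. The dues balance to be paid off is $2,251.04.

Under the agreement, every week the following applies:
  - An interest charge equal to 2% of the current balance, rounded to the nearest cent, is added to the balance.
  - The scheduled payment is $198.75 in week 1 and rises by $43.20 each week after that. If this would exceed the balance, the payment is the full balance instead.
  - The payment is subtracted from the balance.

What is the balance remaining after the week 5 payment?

Week 1: $2,251.04 +$45.02 interest = $2,296.06; pay $198.75 → $2,097.31
Week 2: $2,097.31 +$41.95 interest = $2,139.26; pay $241.95 → $1,897.31
Week 3: $1,897.31 +$37.95 interest = $1,935.26; pay $285.15 → $1,650.11
Week 4: $1,650.11 +$33.00 interest = $1,683.11; pay $328.35 → $1,354.76
Week 5: $1,354.76 +$27.10 interest = $1,381.86; pay $371.55 → $1,010.31

$1,010.31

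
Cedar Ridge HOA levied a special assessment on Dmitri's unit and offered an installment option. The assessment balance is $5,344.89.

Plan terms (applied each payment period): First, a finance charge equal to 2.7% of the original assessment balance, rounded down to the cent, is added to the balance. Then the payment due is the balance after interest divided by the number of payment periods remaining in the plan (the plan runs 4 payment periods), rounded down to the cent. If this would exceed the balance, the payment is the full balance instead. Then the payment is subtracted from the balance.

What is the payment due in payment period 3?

# | Opening | Interest | Payment | End bal
1 | $5,344.89 | $144.31 | $1,372.30 | $4,116.90
2 | $4,116.90 | $144.31 | $1,420.40 | $2,840.81
3 | $2,840.81 | $144.31 | $1,492.56 | $1,492.56

$1,492.56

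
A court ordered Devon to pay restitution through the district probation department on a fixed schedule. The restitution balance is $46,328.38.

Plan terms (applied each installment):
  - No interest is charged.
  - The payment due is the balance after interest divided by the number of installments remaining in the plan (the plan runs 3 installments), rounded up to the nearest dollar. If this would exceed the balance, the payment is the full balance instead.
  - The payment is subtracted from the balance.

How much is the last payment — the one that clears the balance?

$15,442.38

Installment 1: $46,328.38 − $15,443.00 → $30,885.38
Installment 2: $30,885.38 − $15,443.00 → $15,442.38
Installment 3: $15,442.38 − $15,442.38 → $0.00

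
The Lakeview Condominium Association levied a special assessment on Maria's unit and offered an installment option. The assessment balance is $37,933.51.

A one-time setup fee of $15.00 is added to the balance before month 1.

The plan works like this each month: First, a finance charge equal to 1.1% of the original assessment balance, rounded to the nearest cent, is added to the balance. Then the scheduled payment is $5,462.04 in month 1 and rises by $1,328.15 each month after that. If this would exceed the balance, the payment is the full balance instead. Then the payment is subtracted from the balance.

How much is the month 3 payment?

$8,118.34

Month 1: opening $37,948.51; interest $417.27 → $38,365.78; payment $5,462.04; balance $32,903.74
Month 2: opening $32,903.74; interest $417.27 → $33,321.01; payment $6,790.19; balance $26,530.82
Month 3: opening $26,530.82; interest $417.27 → $26,948.09; payment $8,118.34; balance $18,829.75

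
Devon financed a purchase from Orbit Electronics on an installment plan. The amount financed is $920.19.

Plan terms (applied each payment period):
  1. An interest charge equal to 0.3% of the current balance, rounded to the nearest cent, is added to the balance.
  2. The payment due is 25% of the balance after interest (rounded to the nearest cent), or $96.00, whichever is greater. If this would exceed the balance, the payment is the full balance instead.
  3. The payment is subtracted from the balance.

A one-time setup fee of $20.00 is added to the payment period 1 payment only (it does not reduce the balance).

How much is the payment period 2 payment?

$173.57

Payment period 1: opening $920.19; interest $2.76 → $922.95; payment $230.74 (+ $20.00 fee); balance $692.21
Payment period 2: opening $692.21; interest $2.08 → $694.29; payment $173.57; balance $520.72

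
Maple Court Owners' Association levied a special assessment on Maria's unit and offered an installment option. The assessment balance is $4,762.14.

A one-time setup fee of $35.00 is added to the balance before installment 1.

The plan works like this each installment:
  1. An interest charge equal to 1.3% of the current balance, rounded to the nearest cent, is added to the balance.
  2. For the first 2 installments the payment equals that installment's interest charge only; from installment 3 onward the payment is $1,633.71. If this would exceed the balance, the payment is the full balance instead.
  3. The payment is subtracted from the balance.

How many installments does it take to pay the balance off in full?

6

# | Opening | Interest | Payment | End bal
1 | $4,797.14 | $62.36 | $62.36 | $4,797.14
2 | $4,797.14 | $62.36 | $62.36 | $4,797.14
3 | $4,797.14 | $62.36 | $1,633.71 | $3,225.79
4 | $3,225.79 | $41.94 | $1,633.71 | $1,634.02
5 | $1,634.02 | $21.24 | $1,633.71 | $21.55
6 | $21.55 | $0.28 | $21.83 | $0.00
Balance reaches $0.00 in installment 6.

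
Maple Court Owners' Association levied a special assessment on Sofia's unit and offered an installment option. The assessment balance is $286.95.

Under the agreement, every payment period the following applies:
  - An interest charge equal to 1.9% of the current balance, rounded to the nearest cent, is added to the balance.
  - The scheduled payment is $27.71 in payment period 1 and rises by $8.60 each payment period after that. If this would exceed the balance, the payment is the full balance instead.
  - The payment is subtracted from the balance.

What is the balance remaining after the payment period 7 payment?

Payment period 1: opening $286.95; interest $5.45 → $292.40; payment $27.71; balance $264.69
Payment period 2: opening $264.69; interest $5.03 → $269.72; payment $36.31; balance $233.41
Payment period 3: opening $233.41; interest $4.43 → $237.84; payment $44.91; balance $192.93
Payment period 4: opening $192.93; interest $3.67 → $196.60; payment $53.51; balance $143.09
Payment period 5: opening $143.09; interest $2.72 → $145.81; payment $62.11; balance $83.70
Payment period 6: opening $83.70; interest $1.59 → $85.29; payment $70.71; balance $14.58
Payment period 7: opening $14.58; interest $0.28 → $14.86; payment $14.86; balance $0.00

$0.00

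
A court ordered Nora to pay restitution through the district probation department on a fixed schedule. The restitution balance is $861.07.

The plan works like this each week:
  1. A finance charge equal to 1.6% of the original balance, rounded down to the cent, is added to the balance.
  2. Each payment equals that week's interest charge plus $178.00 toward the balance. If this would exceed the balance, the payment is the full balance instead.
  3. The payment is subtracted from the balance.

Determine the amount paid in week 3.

$191.77

Week 1: $861.07 +$13.77 interest = $874.84; pay $191.77 → $683.07
Week 2: $683.07 +$13.77 interest = $696.84; pay $191.77 → $505.07
Week 3: $505.07 +$13.77 interest = $518.84; pay $191.77 → $327.07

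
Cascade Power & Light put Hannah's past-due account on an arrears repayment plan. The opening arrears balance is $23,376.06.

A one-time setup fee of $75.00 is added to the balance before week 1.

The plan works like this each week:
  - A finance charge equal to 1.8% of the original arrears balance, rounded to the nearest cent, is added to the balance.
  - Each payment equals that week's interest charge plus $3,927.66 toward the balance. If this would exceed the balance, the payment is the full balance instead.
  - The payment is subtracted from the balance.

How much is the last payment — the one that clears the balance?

$4,233.53

# | Opening | Interest | Payment | End bal
1 | $23,451.06 | $420.77 | $4,348.43 | $19,523.40
2 | $19,523.40 | $420.77 | $4,348.43 | $15,595.74
3 | $15,595.74 | $420.77 | $4,348.43 | $11,668.08
4 | $11,668.08 | $420.77 | $4,348.43 | $7,740.42
5 | $7,740.42 | $420.77 | $4,348.43 | $3,812.76
6 | $3,812.76 | $420.77 | $4,233.53 | $0.00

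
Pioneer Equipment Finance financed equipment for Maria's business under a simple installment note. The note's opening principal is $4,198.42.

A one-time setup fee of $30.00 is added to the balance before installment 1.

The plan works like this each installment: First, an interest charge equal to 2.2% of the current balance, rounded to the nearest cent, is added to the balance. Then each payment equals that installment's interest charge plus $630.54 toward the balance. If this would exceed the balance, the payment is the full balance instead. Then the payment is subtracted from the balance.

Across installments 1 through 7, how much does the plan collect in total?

# | Opening | Interest | Payment | End bal
1 | $4,228.42 | $93.03 | $723.57 | $3,597.88
2 | $3,597.88 | $79.15 | $709.69 | $2,967.34
3 | $2,967.34 | $65.28 | $695.82 | $2,336.80
4 | $2,336.80 | $51.41 | $681.95 | $1,706.26
5 | $1,706.26 | $37.54 | $668.08 | $1,075.72
6 | $1,075.72 | $23.67 | $654.21 | $445.18
7 | $445.18 | $9.79 | $454.97 | $0.00
Total paid: $4,588.29

$4,588.29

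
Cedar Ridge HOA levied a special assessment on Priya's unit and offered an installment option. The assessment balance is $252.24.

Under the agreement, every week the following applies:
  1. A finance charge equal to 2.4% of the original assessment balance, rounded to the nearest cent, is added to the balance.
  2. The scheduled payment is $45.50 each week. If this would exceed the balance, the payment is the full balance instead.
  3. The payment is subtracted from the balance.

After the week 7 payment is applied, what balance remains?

# | Opening | Interest | Payment | End bal
1 | $252.24 | $6.05 | $45.50 | $212.79
2 | $212.79 | $6.05 | $45.50 | $173.34
3 | $173.34 | $6.05 | $45.50 | $133.89
4 | $133.89 | $6.05 | $45.50 | $94.44
5 | $94.44 | $6.05 | $45.50 | $54.99
6 | $54.99 | $6.05 | $45.50 | $15.54
7 | $15.54 | $6.05 | $21.59 | $0.00

$0.00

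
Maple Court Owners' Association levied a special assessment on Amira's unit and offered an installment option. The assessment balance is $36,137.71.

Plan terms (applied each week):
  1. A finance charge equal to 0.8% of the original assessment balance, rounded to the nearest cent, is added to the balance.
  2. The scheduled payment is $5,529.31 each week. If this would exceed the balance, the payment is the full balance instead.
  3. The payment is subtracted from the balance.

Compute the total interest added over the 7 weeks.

$2,023.70

Week 1: $36,137.71 +$289.10 interest = $36,426.81; pay $5,529.31 → $30,897.50
Week 2: $30,897.50 +$289.10 interest = $31,186.60; pay $5,529.31 → $25,657.29
Week 3: $25,657.29 +$289.10 interest = $25,946.39; pay $5,529.31 → $20,417.08
Week 4: $20,417.08 +$289.10 interest = $20,706.18; pay $5,529.31 → $15,176.87
Week 5: $15,176.87 +$289.10 interest = $15,465.97; pay $5,529.31 → $9,936.66
Week 6: $9,936.66 +$289.10 interest = $10,225.76; pay $5,529.31 → $4,696.45
Week 7: $4,696.45 +$289.10 interest = $4,985.55; pay $4,985.55 → $0.00
Total interest: $289.10 + $289.10 + $289.10 + $289.10 + $289.10 + $289.10 + $289.10 = $2,023.70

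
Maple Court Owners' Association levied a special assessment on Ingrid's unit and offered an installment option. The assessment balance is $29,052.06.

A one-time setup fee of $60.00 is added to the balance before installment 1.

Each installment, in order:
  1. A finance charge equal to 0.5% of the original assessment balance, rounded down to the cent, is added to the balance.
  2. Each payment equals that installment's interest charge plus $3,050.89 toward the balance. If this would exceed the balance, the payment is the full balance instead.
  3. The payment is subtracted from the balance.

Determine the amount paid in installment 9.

Installment 1: $29,112.06 +$145.26 interest = $29,257.32; pay $3,196.15 → $26,061.17
Installment 2: $26,061.17 +$145.26 interest = $26,206.43; pay $3,196.15 → $23,010.28
Installment 3: $23,010.28 +$145.26 interest = $23,155.54; pay $3,196.15 → $19,959.39
Installment 4: $19,959.39 +$145.26 interest = $20,104.65; pay $3,196.15 → $16,908.50
Installment 5: $16,908.50 +$145.26 interest = $17,053.76; pay $3,196.15 → $13,857.61
Installment 6: $13,857.61 +$145.26 interest = $14,002.87; pay $3,196.15 → $10,806.72
Installment 7: $10,806.72 +$145.26 interest = $10,951.98; pay $3,196.15 → $7,755.83
Installment 8: $7,755.83 +$145.26 interest = $7,901.09; pay $3,196.15 → $4,704.94
Installment 9: $4,704.94 +$145.26 interest = $4,850.20; pay $3,196.15 → $1,654.05

$3,196.15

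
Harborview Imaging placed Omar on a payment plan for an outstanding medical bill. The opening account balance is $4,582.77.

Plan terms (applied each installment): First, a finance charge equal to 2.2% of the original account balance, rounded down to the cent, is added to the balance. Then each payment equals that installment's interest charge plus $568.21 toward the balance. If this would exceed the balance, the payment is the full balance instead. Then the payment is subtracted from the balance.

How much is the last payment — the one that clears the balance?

$137.91

# | Opening | Interest | Payment | End bal
1 | $4,582.77 | $100.82 | $669.03 | $4,014.56
2 | $4,014.56 | $100.82 | $669.03 | $3,446.35
3 | $3,446.35 | $100.82 | $669.03 | $2,878.14
4 | $2,878.14 | $100.82 | $669.03 | $2,309.93
5 | $2,309.93 | $100.82 | $669.03 | $1,741.72
6 | $1,741.72 | $100.82 | $669.03 | $1,173.51
7 | $1,173.51 | $100.82 | $669.03 | $605.30
8 | $605.30 | $100.82 | $669.03 | $37.09
9 | $37.09 | $100.82 | $137.91 | $0.00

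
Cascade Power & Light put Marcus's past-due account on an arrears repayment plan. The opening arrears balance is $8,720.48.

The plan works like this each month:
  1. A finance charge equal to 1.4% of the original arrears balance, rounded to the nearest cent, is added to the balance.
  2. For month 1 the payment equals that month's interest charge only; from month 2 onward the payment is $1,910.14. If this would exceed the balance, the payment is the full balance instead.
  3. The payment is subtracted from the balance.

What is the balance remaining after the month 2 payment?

# | Opening | Interest | Payment | End bal
1 | $8,720.48 | $122.09 | $122.09 | $8,720.48
2 | $8,720.48 | $122.09 | $1,910.14 | $6,932.43

$6,932.43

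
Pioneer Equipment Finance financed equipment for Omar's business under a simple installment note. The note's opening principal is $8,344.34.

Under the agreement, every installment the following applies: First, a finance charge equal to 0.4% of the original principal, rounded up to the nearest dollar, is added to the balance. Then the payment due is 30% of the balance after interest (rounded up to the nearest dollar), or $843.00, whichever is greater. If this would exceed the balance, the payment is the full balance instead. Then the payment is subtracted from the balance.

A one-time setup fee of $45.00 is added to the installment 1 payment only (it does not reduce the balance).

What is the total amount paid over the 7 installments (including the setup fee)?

$8,627.34

Installment 1: opening $8,344.34; interest $34.00 → $8,378.34; payment $2,514.00 (+ $45.00 fee); balance $5,864.34
Installment 2: opening $5,864.34; interest $34.00 → $5,898.34; payment $1,770.00; balance $4,128.34
Installment 3: opening $4,128.34; interest $34.00 → $4,162.34; payment $1,249.00; balance $2,913.34
Installment 4: opening $2,913.34; interest $34.00 → $2,947.34; payment $885.00; balance $2,062.34
Installment 5: opening $2,062.34; interest $34.00 → $2,096.34; payment $843.00; balance $1,253.34
Installment 6: opening $1,253.34; interest $34.00 → $1,287.34; payment $843.00; balance $444.34
Installment 7: opening $444.34; interest $34.00 → $478.34; payment $478.34; balance $0.00
Total paid: $8,627.34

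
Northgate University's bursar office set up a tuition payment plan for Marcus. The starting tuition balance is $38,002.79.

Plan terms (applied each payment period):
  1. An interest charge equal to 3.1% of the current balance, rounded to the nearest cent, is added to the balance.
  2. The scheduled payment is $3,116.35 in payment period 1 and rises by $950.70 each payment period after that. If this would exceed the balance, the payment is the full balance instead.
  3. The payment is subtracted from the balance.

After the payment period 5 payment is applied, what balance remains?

Payment period 1: opening $38,002.79; interest $1,178.09 → $39,180.88; payment $3,116.35; balance $36,064.53
Payment period 2: opening $36,064.53; interest $1,118.00 → $37,182.53; payment $4,067.05; balance $33,115.48
Payment period 3: opening $33,115.48; interest $1,026.58 → $34,142.06; payment $5,017.75; balance $29,124.31
Payment period 4: opening $29,124.31; interest $902.85 → $30,027.16; payment $5,968.45; balance $24,058.71
Payment period 5: opening $24,058.71; interest $745.82 → $24,804.53; payment $6,919.15; balance $17,885.38

$17,885.38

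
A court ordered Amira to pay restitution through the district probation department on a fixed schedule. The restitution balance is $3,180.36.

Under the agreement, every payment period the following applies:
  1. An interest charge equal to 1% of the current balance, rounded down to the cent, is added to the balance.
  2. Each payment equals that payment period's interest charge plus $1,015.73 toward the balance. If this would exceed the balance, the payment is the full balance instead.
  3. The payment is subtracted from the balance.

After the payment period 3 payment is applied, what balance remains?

# | Opening | Interest | Payment | End bal
1 | $3,180.36 | $31.80 | $1,047.53 | $2,164.63
2 | $2,164.63 | $21.64 | $1,037.37 | $1,148.90
3 | $1,148.90 | $11.48 | $1,027.21 | $133.17

$133.17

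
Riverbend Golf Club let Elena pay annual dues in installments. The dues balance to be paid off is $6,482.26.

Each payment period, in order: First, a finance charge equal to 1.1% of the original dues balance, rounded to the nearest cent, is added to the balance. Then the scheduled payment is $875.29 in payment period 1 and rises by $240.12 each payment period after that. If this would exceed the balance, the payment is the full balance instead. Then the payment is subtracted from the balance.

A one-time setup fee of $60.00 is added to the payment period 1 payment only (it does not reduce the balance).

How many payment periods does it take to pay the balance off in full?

6

Payment period 1: opening $6,482.26; interest $71.30 → $6,553.56; payment $875.29 (+ $60.00 fee); balance $5,678.27
Payment period 2: opening $5,678.27; interest $71.30 → $5,749.57; payment $1,115.41; balance $4,634.16
Payment period 3: opening $4,634.16; interest $71.30 → $4,705.46; payment $1,355.53; balance $3,349.93
Payment period 4: opening $3,349.93; interest $71.30 → $3,421.23; payment $1,595.65; balance $1,825.58
Payment period 5: opening $1,825.58; interest $71.30 → $1,896.88; payment $1,835.77; balance $61.11
Payment period 6: opening $61.11; interest $71.30 → $132.41; payment $132.41; balance $0.00
Balance reaches $0.00 in payment period 6.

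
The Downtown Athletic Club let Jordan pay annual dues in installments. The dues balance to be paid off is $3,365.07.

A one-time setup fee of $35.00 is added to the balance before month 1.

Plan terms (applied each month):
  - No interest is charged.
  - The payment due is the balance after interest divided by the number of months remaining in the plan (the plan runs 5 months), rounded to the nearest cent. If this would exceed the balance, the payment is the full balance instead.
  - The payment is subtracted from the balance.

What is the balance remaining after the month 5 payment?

$0.00

Month 1: $3,400.07 − $680.01 → $2,720.06
Month 2: $2,720.06 − $680.02 → $2,040.04
Month 3: $2,040.04 − $680.01 → $1,360.03
Month 4: $1,360.03 − $680.02 → $680.01
Month 5: $680.01 − $680.01 → $0.00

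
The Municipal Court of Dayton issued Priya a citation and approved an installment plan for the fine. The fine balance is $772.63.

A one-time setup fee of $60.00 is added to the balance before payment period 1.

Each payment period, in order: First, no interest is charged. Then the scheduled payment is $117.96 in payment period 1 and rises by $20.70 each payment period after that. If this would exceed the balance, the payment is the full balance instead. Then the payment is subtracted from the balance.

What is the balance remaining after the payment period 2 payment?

$576.01

Payment period 1: opening $832.63; payment $117.96; balance $714.67
Payment period 2: opening $714.67; payment $138.66; balance $576.01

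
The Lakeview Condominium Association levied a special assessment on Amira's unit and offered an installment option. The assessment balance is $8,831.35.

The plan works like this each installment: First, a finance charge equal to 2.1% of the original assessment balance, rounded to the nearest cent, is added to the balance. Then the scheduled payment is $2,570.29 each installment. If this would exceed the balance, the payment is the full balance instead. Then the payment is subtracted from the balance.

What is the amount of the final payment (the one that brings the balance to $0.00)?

Installment 1: opening $8,831.35; interest $185.46 → $9,016.81; payment $2,570.29; balance $6,446.52
Installment 2: opening $6,446.52; interest $185.46 → $6,631.98; payment $2,570.29; balance $4,061.69
Installment 3: opening $4,061.69; interest $185.46 → $4,247.15; payment $2,570.29; balance $1,676.86
Installment 4: opening $1,676.86; interest $185.46 → $1,862.32; payment $1,862.32; balance $0.00

$1,862.32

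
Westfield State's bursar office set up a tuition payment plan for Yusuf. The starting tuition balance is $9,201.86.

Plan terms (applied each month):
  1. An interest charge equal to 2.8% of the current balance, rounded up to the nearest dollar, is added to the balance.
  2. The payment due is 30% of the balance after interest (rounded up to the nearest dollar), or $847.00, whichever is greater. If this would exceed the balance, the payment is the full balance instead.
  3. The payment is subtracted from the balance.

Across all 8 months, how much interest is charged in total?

$820.00

Month 1: $9,201.86 +$258.00 interest = $9,459.86; pay $2,838.00 → $6,621.86
Month 2: $6,621.86 +$186.00 interest = $6,807.86; pay $2,043.00 → $4,764.86
Month 3: $4,764.86 +$134.00 interest = $4,898.86; pay $1,470.00 → $3,428.86
Month 4: $3,428.86 +$97.00 interest = $3,525.86; pay $1,058.00 → $2,467.86
Month 5: $2,467.86 +$70.00 interest = $2,537.86; pay $847.00 → $1,690.86
Month 6: $1,690.86 +$48.00 interest = $1,738.86; pay $847.00 → $891.86
Month 7: $891.86 +$25.00 interest = $916.86; pay $847.00 → $69.86
Month 8: $69.86 +$2.00 interest = $71.86; pay $71.86 → $0.00
Total interest: $258.00 + $186.00 + $134.00 + $97.00 + $70.00 + $48.00 + $25.00 + $2.00 = $820.00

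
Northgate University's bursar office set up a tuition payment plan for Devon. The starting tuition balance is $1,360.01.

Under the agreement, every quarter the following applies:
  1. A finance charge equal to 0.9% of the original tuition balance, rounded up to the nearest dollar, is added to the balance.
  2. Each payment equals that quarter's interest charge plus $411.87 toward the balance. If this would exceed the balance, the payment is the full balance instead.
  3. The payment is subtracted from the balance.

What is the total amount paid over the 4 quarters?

$1,412.01

Quarter 1: opening $1,360.01; interest $13.00 → $1,373.01; payment $424.87; balance $948.14
Quarter 2: opening $948.14; interest $13.00 → $961.14; payment $424.87; balance $536.27
Quarter 3: opening $536.27; interest $13.00 → $549.27; payment $424.87; balance $124.40
Quarter 4: opening $124.40; interest $13.00 → $137.40; payment $137.40; balance $0.00
Total paid: $1,412.01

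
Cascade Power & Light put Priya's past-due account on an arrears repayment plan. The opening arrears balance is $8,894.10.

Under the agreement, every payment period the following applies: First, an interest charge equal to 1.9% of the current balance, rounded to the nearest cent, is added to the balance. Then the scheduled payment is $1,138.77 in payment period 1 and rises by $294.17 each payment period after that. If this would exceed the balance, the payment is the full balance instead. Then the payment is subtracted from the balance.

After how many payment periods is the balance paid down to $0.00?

6

# | Opening | Interest | Payment | End bal
1 | $8,894.10 | $168.99 | $1,138.77 | $7,924.32
2 | $7,924.32 | $150.56 | $1,432.94 | $6,641.94
3 | $6,641.94 | $126.20 | $1,727.11 | $5,041.03
4 | $5,041.03 | $95.78 | $2,021.28 | $3,115.53
5 | $3,115.53 | $59.20 | $2,315.45 | $859.28
6 | $859.28 | $16.33 | $875.61 | $0.00
Balance reaches $0.00 in payment period 6.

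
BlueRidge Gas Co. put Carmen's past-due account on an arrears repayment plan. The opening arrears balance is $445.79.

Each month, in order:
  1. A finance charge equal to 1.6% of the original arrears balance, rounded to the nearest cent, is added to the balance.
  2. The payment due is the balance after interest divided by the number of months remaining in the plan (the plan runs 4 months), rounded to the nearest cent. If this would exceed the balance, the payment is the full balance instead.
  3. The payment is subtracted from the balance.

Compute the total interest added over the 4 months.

$28.52

Month 1: opening $445.79; interest $7.13 → $452.92; payment $113.23; balance $339.69
Month 2: opening $339.69; interest $7.13 → $346.82; payment $115.61; balance $231.21
Month 3: opening $231.21; interest $7.13 → $238.34; payment $119.17; balance $119.17
Month 4: opening $119.17; interest $7.13 → $126.30; payment $126.30; balance $0.00
Total interest: $7.13 + $7.13 + $7.13 + $7.13 = $28.52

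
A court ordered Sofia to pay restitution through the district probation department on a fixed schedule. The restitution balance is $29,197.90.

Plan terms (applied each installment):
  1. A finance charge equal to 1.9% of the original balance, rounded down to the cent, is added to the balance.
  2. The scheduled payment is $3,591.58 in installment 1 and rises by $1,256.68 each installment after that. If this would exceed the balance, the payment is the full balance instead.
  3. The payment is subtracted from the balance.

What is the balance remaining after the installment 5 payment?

$1,447.00

# | Opening | Interest | Payment | End bal
1 | $29,197.90 | $554.76 | $3,591.58 | $26,161.08
2 | $26,161.08 | $554.76 | $4,848.26 | $21,867.58
3 | $21,867.58 | $554.76 | $6,104.94 | $16,317.40
4 | $16,317.40 | $554.76 | $7,361.62 | $9,510.54
5 | $9,510.54 | $554.76 | $8,618.30 | $1,447.00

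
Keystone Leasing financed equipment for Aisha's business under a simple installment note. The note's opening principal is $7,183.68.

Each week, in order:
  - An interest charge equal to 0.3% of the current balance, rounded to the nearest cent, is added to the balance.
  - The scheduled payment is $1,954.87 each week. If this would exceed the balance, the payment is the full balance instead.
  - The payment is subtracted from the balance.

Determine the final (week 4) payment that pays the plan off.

Week 1: opening $7,183.68; interest $21.55 → $7,205.23; payment $1,954.87; balance $5,250.36
Week 2: opening $5,250.36; interest $15.75 → $5,266.11; payment $1,954.87; balance $3,311.24
Week 3: opening $3,311.24; interest $9.93 → $3,321.17; payment $1,954.87; balance $1,366.30
Week 4: opening $1,366.30; interest $4.10 → $1,370.40; payment $1,370.40; balance $0.00

$1,370.40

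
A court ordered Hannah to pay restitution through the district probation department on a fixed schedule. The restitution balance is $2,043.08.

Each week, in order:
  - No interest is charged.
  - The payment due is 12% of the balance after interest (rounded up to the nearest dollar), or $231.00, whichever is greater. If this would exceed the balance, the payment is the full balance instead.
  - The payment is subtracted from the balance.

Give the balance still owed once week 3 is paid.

$1,335.08

Week 1: $2,043.08 − $246.00 → $1,797.08
Week 2: $1,797.08 − $231.00 → $1,566.08
Week 3: $1,566.08 − $231.00 → $1,335.08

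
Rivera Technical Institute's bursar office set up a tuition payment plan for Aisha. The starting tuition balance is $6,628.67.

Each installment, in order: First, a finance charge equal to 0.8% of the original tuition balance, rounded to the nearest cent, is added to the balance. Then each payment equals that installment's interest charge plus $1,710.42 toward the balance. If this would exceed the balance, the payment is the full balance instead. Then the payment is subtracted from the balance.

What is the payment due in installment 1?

$1,763.45

Installment 1: opening $6,628.67; interest $53.03 → $6,681.70; payment $1,763.45; balance $4,918.25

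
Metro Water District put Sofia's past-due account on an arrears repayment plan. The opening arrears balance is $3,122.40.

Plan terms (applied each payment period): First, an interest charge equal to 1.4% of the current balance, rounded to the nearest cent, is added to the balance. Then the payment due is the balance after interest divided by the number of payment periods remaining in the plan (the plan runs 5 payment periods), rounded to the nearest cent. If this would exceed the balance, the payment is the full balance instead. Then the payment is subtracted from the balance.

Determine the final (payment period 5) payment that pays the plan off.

Payment period 1: $3,122.40 +$43.71 interest = $3,166.11; pay $633.22 → $2,532.89
Payment period 2: $2,532.89 +$35.46 interest = $2,568.35; pay $642.09 → $1,926.26
Payment period 3: $1,926.26 +$26.97 interest = $1,953.23; pay $651.08 → $1,302.15
Payment period 4: $1,302.15 +$18.23 interest = $1,320.38; pay $660.19 → $660.19
Payment period 5: $660.19 +$9.24 interest = $669.43; pay $669.43 → $0.00

$669.43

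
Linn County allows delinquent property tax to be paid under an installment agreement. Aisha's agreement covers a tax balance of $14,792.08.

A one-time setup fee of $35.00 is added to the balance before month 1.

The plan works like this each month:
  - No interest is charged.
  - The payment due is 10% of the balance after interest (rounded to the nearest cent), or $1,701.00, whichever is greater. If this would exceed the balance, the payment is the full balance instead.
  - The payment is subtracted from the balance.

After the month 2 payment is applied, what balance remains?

Month 1: opening $14,827.08; payment $1,701.00; balance $13,126.08
Month 2: opening $13,126.08; payment $1,701.00; balance $11,425.08

$11,425.08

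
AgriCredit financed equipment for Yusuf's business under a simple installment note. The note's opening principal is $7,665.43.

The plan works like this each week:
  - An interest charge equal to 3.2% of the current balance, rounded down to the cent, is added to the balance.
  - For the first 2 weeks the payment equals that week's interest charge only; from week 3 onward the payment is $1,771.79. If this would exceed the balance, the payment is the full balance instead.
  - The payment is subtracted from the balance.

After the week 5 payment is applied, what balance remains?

Week 1: $7,665.43 +$245.29 interest = $7,910.72; pay $245.29 → $7,665.43
Week 2: $7,665.43 +$245.29 interest = $7,910.72; pay $245.29 → $7,665.43
Week 3: $7,665.43 +$245.29 interest = $7,910.72; pay $1,771.79 → $6,138.93
Week 4: $6,138.93 +$196.44 interest = $6,335.37; pay $1,771.79 → $4,563.58
Week 5: $4,563.58 +$146.03 interest = $4,709.61; pay $1,771.79 → $2,937.82

$2,937.82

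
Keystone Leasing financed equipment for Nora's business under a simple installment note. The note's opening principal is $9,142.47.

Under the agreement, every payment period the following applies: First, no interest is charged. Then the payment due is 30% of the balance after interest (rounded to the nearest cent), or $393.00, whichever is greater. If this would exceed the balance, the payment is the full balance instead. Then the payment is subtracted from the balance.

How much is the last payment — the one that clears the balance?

$289.61

Payment period 1: $9,142.47 − $2,742.74 → $6,399.73
Payment period 2: $6,399.73 − $1,919.92 → $4,479.81
Payment period 3: $4,479.81 − $1,343.94 → $3,135.87
Payment period 4: $3,135.87 − $940.76 → $2,195.11
Payment period 5: $2,195.11 − $658.53 → $1,536.58
Payment period 6: $1,536.58 − $460.97 → $1,075.61
Payment period 7: $1,075.61 − $393.00 → $682.61
Payment period 8: $682.61 − $393.00 → $289.61
Payment period 9: $289.61 − $289.61 → $0.00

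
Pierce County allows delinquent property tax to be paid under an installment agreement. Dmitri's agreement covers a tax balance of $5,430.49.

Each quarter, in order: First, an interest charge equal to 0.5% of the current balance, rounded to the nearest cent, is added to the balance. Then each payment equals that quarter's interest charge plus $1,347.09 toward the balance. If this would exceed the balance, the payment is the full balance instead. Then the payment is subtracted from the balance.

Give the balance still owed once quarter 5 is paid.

$0.00

Quarter 1: opening $5,430.49; interest $27.15 → $5,457.64; payment $1,374.24; balance $4,083.40
Quarter 2: opening $4,083.40; interest $20.42 → $4,103.82; payment $1,367.51; balance $2,736.31
Quarter 3: opening $2,736.31; interest $13.68 → $2,749.99; payment $1,360.77; balance $1,389.22
Quarter 4: opening $1,389.22; interest $6.95 → $1,396.17; payment $1,354.04; balance $42.13
Quarter 5: opening $42.13; interest $0.21 → $42.34; payment $42.34; balance $0.00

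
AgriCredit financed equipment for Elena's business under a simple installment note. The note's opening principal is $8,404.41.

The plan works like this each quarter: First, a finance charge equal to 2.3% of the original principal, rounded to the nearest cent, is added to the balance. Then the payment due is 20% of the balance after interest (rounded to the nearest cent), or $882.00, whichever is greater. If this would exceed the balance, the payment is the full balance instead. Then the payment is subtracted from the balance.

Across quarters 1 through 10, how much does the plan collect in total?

Quarter 1: opening $8,404.41; interest $193.30 → $8,597.71; payment $1,719.54; balance $6,878.17
Quarter 2: opening $6,878.17; interest $193.30 → $7,071.47; payment $1,414.29; balance $5,657.18
Quarter 3: opening $5,657.18; interest $193.30 → $5,850.48; payment $1,170.10; balance $4,680.38
Quarter 4: opening $4,680.38; interest $193.30 → $4,873.68; payment $974.74; balance $3,898.94
Quarter 5: opening $3,898.94; interest $193.30 → $4,092.24; payment $882.00; balance $3,210.24
Quarter 6: opening $3,210.24; interest $193.30 → $3,403.54; payment $882.00; balance $2,521.54
Quarter 7: opening $2,521.54; interest $193.30 → $2,714.84; payment $882.00; balance $1,832.84
Quarter 8: opening $1,832.84; interest $193.30 → $2,026.14; payment $882.00; balance $1,144.14
Quarter 9: opening $1,144.14; interest $193.30 → $1,337.44; payment $882.00; balance $455.44
Quarter 10: opening $455.44; interest $193.30 → $648.74; payment $648.74; balance $0.00
Total paid: $10,337.41

$10,337.41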